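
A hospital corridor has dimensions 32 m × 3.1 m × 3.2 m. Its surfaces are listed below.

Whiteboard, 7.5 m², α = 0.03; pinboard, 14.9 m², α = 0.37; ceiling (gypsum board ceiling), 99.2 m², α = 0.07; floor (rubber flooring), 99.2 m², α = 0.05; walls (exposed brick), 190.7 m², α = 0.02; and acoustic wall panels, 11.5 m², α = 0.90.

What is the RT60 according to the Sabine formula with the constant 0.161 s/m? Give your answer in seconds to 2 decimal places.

1.61 s

Total absorption A = 7.5×0.03 + 14.9×0.37 + 99.2×0.07 + 99.2×0.05 + 190.7×0.02 + 11.5×0.90
  = 0.225 + 5.513 + 6.944 + 4.960 + 3.814 + 10.350 = 31.806 m² sabins.
V = 32·3.1·3.2 = 317.44 m³.
T = 0.161 V/A = 0.161·317.44/31.806 = 1.61 s.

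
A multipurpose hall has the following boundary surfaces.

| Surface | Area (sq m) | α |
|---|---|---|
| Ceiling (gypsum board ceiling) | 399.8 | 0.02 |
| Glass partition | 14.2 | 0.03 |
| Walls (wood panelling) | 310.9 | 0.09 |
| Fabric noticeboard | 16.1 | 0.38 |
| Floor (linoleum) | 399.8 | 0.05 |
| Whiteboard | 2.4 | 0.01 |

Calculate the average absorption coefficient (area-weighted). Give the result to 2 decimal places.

0.05

Total surface area S = 1143.2 sq m.
Σ(Sᵢαᵢ) = 399.8*0.02 + 14.2*0.03 + 310.9*0.09 + 16.1*0.38 + 399.8*0.05 + 2.4*0.01 = 62.535.
ᾱ = 62.535 / 1143.2 = 0.05.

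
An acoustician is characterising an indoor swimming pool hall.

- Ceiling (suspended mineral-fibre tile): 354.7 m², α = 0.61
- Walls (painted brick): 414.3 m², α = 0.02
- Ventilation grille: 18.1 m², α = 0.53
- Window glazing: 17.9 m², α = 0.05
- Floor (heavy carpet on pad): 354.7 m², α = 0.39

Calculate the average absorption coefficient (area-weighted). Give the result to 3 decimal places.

0.322

S = Σ Sᵢ = 354.7 + 414.3 + 18.1 + 17.9 + 354.7 = 1159.7 m².
Weighted sum Σ Sα = 373.474.
ᾱ = A/S = 0.322.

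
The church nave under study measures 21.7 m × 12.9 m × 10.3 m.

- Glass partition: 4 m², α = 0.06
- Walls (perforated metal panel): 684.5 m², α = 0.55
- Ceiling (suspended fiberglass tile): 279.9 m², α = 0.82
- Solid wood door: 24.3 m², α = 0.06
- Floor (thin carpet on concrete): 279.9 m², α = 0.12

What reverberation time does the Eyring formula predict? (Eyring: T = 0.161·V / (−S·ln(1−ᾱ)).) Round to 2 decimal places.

0.52 s

Total surface area S = 4 + 684.5 + 279.9 + 24.3 + 279.9 = 1272.6 m².
Absorption A = 4×0.06 + 684.5×0.55 + 279.9×0.82 + 24.3×0.06 + 279.9×0.12 = 641.279 sabins.
ᾱ = 641.279 / 1272.6 = 0.5039.
−S·ln(1−ᾱ) = −1272.6 × ln(1 − 0.5039) = 892.064.
V = 21.7 × 12.9 × 10.3 = 2883.279 m³.
RT60 = 0.161 × 2883.279 / 892.064 = 0.52 s.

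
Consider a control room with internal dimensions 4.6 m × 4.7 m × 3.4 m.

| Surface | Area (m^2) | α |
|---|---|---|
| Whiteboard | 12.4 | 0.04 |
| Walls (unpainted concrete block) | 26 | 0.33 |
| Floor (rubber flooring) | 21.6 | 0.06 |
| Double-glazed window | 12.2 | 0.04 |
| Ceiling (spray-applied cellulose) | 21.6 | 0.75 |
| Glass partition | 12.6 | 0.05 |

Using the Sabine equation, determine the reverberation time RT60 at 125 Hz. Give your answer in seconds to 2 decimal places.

Equivalent absorption area: A = 12.4*0.04 + 26*0.33 + 21.6*0.06 + 12.2*0.04 + 21.6*0.75 + 12.6*0.05 = 27.690 m^2.
Volume V = 4.6 × 4.7 × 3.4 = 73.508 m³.
Sabine: RT60 = 0.161 × 73.508 / 27.690 = 0.43 s.

0.43 sec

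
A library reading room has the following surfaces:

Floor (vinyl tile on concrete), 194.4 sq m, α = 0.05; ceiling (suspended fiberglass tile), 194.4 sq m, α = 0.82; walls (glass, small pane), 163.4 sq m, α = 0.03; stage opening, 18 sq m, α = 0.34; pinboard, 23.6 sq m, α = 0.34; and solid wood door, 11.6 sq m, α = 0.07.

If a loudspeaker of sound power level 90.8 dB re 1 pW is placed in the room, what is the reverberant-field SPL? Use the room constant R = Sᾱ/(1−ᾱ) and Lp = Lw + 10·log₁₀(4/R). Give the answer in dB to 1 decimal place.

Σ(Sᵢαᵢ) = 194.4×0.05 + 194.4×0.82 + 163.4×0.03 + 18×0.34 + 23.6×0.34 + 11.6×0.07 = 188.986; total area S = 605.4 sq m.
ᾱ = 188.986/605.4 = 0.3122; R = Sᾱ/(1−ᾱ) = 188.986/(1−0.3122) = 274.769 sq m.
Lp = Lw + 10 log₁₀(4/R) = 90.8 -18.37 = 72.4 dB.

72.4 dB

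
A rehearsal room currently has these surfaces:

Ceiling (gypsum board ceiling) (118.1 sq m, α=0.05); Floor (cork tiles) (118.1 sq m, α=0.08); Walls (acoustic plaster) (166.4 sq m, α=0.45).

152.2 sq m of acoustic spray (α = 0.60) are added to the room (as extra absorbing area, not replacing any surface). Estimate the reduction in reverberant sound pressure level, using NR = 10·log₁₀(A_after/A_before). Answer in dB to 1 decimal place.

3.0 dB

Total absorption A_before = 118.1*0.05 + 118.1*0.08 + 166.4*0.45
  = 5.905 + 9.448 + 74.880 = 90.233 sq m sabins.
Treatment contributes 152.2·0.60 = 91.320 sabins.
New total A_after = 181.553 sabins.
NR = 10·log₁₀(181.553/90.233) = 3.0 dB.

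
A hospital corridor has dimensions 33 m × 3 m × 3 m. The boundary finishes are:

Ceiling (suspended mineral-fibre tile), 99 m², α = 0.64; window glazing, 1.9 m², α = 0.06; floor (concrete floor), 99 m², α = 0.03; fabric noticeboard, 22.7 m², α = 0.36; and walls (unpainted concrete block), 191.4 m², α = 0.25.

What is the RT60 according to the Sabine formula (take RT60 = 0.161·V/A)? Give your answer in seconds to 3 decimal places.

0.390 s

Summing Sᵢαᵢ: 63.360 + 0.114 + 2.970 + 8.172 + 47.850 → A = 122.466 sabins.
Room volume: 297 m³.
T = 0.161 V/A = 0.161·297/122.466 = 0.390 s.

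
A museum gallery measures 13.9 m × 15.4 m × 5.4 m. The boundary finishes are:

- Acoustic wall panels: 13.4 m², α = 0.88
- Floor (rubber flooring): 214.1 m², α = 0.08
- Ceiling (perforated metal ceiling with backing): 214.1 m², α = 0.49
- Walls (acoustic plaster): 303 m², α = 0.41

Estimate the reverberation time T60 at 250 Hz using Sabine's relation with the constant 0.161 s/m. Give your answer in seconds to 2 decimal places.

0.72 seconds

A = Σ Sᵢαᵢ = 13.4·0.88 + 214.1·0.08 + 214.1·0.49 + 303·0.41 = 258.059 sabins.
Volume V = 13.9 × 15.4 × 5.4 = 1155.924 m³.
T = 0.161 V/A = 0.161·1155.924/258.059 = 0.72 s.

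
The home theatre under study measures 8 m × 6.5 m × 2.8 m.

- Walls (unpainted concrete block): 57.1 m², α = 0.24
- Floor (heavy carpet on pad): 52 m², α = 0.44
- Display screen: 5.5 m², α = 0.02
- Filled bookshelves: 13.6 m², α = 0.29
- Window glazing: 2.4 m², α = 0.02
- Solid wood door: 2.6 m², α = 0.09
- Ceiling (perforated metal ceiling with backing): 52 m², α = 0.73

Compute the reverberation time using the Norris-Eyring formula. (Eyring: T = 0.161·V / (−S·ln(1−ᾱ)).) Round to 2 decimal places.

S = Σ Sᵢ = 185.2 m².
Absorption A = 57.1·0.24 + 52·0.44 + 5.5·0.02 + 13.6·0.29 + 2.4·0.02 + 2.6·0.09 + 52·0.73 = 78.880 sabins.
ᾱ = 78.880 / 185.2 = 0.4259.
−S·ln(1−ᾱ) = −185.2 × ln(1 − 0.4259) = 102.777.
V = 8 × 6.5 × 2.8 = 145.6 m³.
T = 0.161·V/[−S·ln(1−ᾱ)] = 0.161·145.6/102.777 = 0.23 s.

0.23 s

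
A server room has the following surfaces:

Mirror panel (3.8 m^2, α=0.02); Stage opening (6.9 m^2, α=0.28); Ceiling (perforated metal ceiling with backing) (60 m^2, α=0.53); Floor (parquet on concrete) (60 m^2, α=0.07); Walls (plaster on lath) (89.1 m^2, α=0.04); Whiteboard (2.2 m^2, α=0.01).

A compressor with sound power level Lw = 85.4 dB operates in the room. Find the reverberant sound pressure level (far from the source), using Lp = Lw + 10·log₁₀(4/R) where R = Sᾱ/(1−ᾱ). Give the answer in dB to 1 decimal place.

74.3 dB

A = 41.594 sabins; S = 222.0 m^2.
ᾱ = 0.1874, so room constant R = A/(1−ᾱ) = 51.186 m^2.
Lp = 85.4 + 10·log₁₀(4/51.186) = 85.4 + (-11.07) = 74.3 dB.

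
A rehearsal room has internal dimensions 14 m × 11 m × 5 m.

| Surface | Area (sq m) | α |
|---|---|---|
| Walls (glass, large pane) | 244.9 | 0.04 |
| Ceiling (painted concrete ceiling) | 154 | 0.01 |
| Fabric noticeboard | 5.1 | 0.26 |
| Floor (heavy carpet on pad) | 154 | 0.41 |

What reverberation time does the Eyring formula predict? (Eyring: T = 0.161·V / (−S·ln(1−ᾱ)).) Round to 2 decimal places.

S = Σ Sᵢ = 558.0 sq m.
Σ(Sᵢαᵢ) = 244.9·0.04 + 154·0.01 + 5.1·0.26 + 154·0.41 = 75.802.
Mean coefficient ᾱ = A/S = 0.1358.
Eyring denominator: −S ln(1−ᾱ) = 81.441.
V = 14 × 11 × 5 = 770 m³.
T = 0.161·V/[−S·ln(1−ᾱ)] = 0.161·770/81.441 = 1.52 s.

1.52 sec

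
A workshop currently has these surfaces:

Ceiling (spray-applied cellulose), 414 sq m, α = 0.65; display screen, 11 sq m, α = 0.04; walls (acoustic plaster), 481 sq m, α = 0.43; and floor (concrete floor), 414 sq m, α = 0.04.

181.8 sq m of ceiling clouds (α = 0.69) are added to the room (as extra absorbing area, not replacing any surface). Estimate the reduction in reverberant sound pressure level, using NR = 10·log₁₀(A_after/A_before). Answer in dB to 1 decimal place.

Equivalent absorption area: A_before = 414·0.65 + 11·0.04 + 481·0.43 + 414·0.04 = 492.930 sq m.
Added absorption = 181.8 × 0.69 = 125.442 sabins.
New total A_after = 618.372 sabins.
Reduction = 10 log₁₀(A_after/A_before) = 10 log₁₀(1.2545) = 1.0 dB.

1.0 dB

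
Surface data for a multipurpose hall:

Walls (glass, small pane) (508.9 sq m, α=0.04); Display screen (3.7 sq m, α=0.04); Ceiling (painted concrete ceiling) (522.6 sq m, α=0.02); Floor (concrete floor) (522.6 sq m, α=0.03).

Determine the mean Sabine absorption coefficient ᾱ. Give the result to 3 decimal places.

0.030

S = Σ Sᵢ = 508.9 + 3.7 + 522.6 + 522.6 = 1557.8 sq m.
Weighted sum Σ Sα = 46.634.
ᾱ = A/S = 0.030.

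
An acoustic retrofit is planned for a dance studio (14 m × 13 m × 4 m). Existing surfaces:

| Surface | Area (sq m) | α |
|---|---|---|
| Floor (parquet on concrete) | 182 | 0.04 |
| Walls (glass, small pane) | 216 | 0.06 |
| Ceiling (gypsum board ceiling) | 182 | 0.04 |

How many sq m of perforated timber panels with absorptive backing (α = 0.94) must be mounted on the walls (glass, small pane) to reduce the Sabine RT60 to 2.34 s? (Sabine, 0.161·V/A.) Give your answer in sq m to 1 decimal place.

25.6

Total absorption A₁ = 182·0.04 + 216·0.06 + 182·0.04
  = 7.280 + 12.960 + 7.280 = 27.520 sq m sabins.
Required A₂ = 0.161·728/2.34 = 50.089 sabins.
Absorption to add: 50.089 − 27.520 = 22.569 sabins.
Each sq m of panel replacing the walls (glass, small pane) adds (0.94 − 0.06) = 0.88 sabins.
Panel area = 22.569 / 0.88 = 25.6 sq m.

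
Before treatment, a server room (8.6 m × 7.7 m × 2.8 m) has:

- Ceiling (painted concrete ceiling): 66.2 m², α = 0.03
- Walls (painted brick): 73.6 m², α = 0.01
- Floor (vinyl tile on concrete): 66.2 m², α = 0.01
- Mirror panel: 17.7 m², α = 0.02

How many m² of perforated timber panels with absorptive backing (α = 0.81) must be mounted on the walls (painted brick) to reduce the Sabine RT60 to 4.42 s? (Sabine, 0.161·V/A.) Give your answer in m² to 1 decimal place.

Summing Sᵢαᵢ: 1.986 + 0.736 + 0.662 + 0.354 → A₁ = 3.738 sabins.
V = 185.416 m³. Target absorption A₂ = 0.161 × 185.416 / 4.42 = 6.754 sabins.
ΔA needed = 6.754 − 3.738 = 3.016 sabins.
Net gain per m²: Δα = 0.81 − 0.01 = 0.80.
Area = ΔA/Δα = 3.016/0.80 = 3.8 m².

3.8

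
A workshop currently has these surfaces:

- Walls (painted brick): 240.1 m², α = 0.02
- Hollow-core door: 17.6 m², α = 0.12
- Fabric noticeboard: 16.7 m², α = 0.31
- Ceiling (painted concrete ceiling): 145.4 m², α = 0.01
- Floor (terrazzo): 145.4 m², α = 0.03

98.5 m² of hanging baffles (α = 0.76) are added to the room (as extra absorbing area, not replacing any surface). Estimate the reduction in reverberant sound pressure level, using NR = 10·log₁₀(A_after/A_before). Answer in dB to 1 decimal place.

7.1 dB

Summing Sᵢαᵢ: 4.802 + 2.112 + 5.177 + 1.454 + 4.362 → A_before = 17.907 sabins.
Treatment contributes 98.5·0.76 = 74.860 sabins.
A_after = 17.907 + 74.860 = 92.767 sabins.
NR = 10·log₁₀(92.767/17.907) = 7.1 dB.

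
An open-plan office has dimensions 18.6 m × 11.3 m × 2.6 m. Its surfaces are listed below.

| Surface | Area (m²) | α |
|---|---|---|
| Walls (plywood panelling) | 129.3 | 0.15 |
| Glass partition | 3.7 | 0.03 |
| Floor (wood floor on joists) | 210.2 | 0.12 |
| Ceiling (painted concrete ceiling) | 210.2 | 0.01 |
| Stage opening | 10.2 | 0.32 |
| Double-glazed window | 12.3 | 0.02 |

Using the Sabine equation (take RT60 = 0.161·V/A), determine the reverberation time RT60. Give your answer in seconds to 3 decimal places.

Summing Sᵢαᵢ: 19.395 + 0.111 + 25.224 + 2.102 + 3.264 + 0.246 → A = 50.342 sabins.
V = 18.6·11.3·2.6 = 546.468 m³.
T = 0.161 V/A = 0.161·546.468/50.342 = 1.748 s.

1.748 s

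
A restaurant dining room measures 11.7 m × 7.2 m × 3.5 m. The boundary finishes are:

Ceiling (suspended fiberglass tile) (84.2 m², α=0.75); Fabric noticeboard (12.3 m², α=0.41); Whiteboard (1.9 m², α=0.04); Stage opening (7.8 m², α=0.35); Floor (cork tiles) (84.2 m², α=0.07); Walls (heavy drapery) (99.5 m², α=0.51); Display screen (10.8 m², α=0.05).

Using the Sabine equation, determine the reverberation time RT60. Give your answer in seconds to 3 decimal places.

0.370 sec

A = Σ Sᵢαᵢ = 84.2*0.75 + 12.3*0.41 + 1.9*0.04 + 7.8*0.35 + 84.2*0.07 + 99.5*0.51 + 10.8*0.05 = 128.178 sabins.
Room volume: 294.84 m³.
RT60 = 0.161 · V / A = 0.161 × 294.84 / 128.178 = 0.370 s.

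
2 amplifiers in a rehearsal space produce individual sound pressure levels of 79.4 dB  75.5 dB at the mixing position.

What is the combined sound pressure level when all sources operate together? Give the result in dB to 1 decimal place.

Converting to relative power and adding: 10^(79.4/10) + 10^(75.5/10) = 1.226e+08.
Combined level = 10 log₁₀(1.226e+08) = 80.9 dB.

80.9 dB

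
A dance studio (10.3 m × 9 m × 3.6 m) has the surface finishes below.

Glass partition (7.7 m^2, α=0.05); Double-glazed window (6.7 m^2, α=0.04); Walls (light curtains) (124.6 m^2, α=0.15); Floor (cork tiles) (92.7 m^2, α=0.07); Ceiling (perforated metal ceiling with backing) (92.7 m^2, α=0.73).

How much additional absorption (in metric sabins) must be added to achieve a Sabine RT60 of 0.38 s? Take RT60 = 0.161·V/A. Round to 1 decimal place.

47.9 sabins

Summing Sᵢαᵢ: 0.385 + 0.268 + 18.690 + 6.489 + 67.671 → A₁ = 93.503 sabins.
Target A₂ = 0.161·333.72/0.38 = 141.392 sabins (V = 333.72 m³).
ΔA = A₂ − A₁ = 141.392 − 93.503 = 47.9 sabins.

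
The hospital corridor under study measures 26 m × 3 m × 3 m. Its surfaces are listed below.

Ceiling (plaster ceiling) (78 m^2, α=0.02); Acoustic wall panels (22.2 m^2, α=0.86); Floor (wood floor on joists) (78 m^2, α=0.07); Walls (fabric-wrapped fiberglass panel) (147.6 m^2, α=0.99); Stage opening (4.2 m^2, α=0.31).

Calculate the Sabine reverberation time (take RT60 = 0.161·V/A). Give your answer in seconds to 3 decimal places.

Summing Sᵢαᵢ: 1.560 + 19.092 + 5.460 + 146.124 + 1.302 → A = 173.538 sabins.
Room volume: 234 m³.
Sabine: RT60 = 0.161 × 234 / 173.538 = 0.217 s.

0.217 s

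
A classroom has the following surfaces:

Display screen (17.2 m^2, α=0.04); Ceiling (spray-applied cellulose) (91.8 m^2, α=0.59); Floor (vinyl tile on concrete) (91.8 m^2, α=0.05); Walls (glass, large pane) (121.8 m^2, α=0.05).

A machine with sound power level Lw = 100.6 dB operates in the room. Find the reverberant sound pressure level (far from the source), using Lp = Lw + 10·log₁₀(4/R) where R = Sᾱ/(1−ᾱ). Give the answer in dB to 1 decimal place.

87.5 dB

Σ(Sᵢαᵢ) = 17.2·0.04 + 91.8·0.59 + 91.8·0.05 + 121.8·0.05 = 65.530; total area S = 322.6 m^2.
ᾱ = 0.2031, so room constant R = A/(1−ᾱ) = 82.231 m^2.
Lp = Lw + 10 log₁₀(4/R) = 100.6 -13.13 = 87.5 dB.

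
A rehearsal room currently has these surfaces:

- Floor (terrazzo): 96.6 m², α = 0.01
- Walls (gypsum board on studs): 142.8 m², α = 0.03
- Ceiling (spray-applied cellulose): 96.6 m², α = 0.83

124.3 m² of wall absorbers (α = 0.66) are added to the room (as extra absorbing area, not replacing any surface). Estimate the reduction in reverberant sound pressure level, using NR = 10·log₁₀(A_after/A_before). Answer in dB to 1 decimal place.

2.9 dB

Total absorption A_before = 96.6*0.01 + 142.8*0.03 + 96.6*0.83
  = 0.966 + 4.284 + 80.178 = 85.428 m² sabins.
Treatment contributes 124.3·0.66 = 82.038 sabins.
New total A_after = 167.466 sabins.
Reduction = 10 log₁₀(A_after/A_before) = 10 log₁₀(1.9603) = 2.9 dB.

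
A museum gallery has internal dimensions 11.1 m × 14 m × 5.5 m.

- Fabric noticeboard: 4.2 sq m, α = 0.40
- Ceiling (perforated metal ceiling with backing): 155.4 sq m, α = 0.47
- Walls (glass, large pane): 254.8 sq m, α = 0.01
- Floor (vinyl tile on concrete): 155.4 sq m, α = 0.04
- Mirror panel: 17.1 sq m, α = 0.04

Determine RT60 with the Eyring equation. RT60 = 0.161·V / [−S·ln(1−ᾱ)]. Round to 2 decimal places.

S = Σ Sᵢ = 586.9 sq m.
Absorption A = 4.2·0.40 + 155.4·0.47 + 254.8·0.01 + 155.4·0.04 + 17.1·0.04 = 84.166 sabins.
Mean coefficient ᾱ = A/S = 0.1434.
−S·ln(1−ᾱ) = −586.9 × ln(1 − 0.1434) = 90.843.
V = 11.1 × 14 × 5.5 = 854.7 m³.
RT60 = 0.161 × 854.7 / 90.843 = 1.51 s.

1.51 s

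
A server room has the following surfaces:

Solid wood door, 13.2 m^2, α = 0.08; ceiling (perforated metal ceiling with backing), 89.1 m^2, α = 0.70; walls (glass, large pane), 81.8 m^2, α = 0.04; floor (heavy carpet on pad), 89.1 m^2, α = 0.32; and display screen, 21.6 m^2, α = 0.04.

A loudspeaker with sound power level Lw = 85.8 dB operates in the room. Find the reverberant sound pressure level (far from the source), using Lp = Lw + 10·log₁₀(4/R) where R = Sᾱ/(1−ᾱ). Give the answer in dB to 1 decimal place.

70.3 dB

Σ(Sᵢαᵢ) = 13.2×0.08 + 89.1×0.70 + 81.8×0.04 + 89.1×0.32 + 21.6×0.04 = 96.074; total area S = 294.8 m^2.
ᾱ = 96.074/294.8 = 0.3259; R = Sᾱ/(1−ᾱ) = 96.074/(1−0.3259) = 142.522 m^2.
Lp = 85.8 + 10·log₁₀(4/142.522) = 85.8 + (-15.52) = 70.3 dB.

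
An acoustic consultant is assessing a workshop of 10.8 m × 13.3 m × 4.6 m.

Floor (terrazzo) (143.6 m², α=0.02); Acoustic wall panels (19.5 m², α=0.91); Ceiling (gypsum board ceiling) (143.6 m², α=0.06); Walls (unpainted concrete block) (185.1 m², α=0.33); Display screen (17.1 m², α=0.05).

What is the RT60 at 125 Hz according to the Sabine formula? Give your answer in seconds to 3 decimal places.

1.167 sec

Summing Sᵢαᵢ: 2.872 + 17.745 + 8.616 + 61.083 + 0.855 → A = 91.171 sabins.
V = 10.8·13.3·4.6 = 660.744 m³.
T = 0.161 V/A = 0.161·660.744/91.171 = 1.167 s.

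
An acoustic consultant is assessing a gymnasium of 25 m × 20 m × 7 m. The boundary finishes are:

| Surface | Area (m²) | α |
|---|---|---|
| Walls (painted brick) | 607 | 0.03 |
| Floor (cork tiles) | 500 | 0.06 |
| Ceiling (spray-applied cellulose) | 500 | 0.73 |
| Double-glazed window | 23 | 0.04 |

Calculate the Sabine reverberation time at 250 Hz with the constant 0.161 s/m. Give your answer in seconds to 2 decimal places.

1.36 s

Total absorption A = 607*0.03 + 500*0.06 + 500*0.73 + 23*0.04
  = 18.210 + 30.000 + 365.000 + 0.920 = 414.130 m² sabins.
Volume V = 25 × 20 × 7 = 3500 m³.
T = 0.161 V/A = 0.161·3500/414.130 = 1.36 s.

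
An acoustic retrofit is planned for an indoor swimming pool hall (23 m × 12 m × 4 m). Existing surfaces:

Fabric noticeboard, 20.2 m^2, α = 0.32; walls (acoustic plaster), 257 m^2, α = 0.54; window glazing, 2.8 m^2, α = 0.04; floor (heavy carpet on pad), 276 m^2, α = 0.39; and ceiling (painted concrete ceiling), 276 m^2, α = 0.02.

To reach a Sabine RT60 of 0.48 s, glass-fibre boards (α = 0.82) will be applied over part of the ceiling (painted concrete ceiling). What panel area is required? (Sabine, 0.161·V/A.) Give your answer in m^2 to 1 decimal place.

Total absorption A₁ = 20.2×0.32 + 257×0.54 + 2.8×0.04 + 276×0.39 + 276×0.02
  = 6.464 + 138.780 + 0.112 + 107.640 + 5.520 = 258.516 m^2 sabins.
Required A₂ = 0.161·1104/0.48 = 370.300 sabins.
ΔA needed = 370.300 − 258.516 = 111.784 sabins.
Net gain per m^2: Δα = 0.82 − 0.02 = 0.80.
Panel area = 111.784 / 0.80 = 139.7 m^2.

139.7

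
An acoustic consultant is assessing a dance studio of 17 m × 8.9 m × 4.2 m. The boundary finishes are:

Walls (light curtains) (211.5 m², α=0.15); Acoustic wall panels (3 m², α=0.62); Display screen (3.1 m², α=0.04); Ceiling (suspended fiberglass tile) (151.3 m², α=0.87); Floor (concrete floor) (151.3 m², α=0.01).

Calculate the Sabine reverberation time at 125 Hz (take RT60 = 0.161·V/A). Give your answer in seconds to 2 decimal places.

A = Σ Sᵢαᵢ = 211.5*0.15 + 3*0.62 + 3.1*0.04 + 151.3*0.87 + 151.3*0.01 = 166.853 sabins.
V = 17·8.9·4.2 = 635.46 m³.
RT60 = 0.161 · V / A = 0.161 × 635.46 / 166.853 = 0.61 s.

0.61 seconds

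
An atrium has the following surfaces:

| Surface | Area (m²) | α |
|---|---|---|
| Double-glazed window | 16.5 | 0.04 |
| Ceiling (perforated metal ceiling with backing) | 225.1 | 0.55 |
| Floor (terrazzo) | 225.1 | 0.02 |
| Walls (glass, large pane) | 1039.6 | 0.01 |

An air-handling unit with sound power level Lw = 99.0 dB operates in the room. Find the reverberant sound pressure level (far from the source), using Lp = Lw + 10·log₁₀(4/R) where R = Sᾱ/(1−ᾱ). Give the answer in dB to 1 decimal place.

83.2 dB

A = 139.363 sabins; S = 1506.3 m².
ᾱ = 0.0925, so room constant R = A/(1−ᾱ) = 153.568 m².
Lp = Lw + 10 log₁₀(4/R) = 99.0 -15.84 = 83.2 dB.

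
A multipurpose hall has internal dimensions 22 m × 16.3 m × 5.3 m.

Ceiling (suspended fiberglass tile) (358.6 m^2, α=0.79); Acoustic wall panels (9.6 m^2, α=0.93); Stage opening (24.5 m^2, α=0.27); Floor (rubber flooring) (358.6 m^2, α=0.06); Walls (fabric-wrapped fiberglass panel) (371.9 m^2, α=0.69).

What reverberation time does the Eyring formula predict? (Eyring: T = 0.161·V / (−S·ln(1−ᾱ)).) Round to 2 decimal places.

Total surface area S = 358.6 + 9.6 + 24.5 + 358.6 + 371.9 = 1123.2 m^2.
Absorption A = 358.6×0.79 + 9.6×0.93 + 24.5×0.27 + 358.6×0.06 + 371.9×0.69 = 576.964 sabins.
ᾱ = 576.964 / 1123.2 = 0.5137.
−S·ln(1−ᾱ) = −1123.2 × ln(1 − 0.5137) = 809.748.
V = 22 × 16.3 × 5.3 = 1900.58 m³.
T = 0.161·V/[−S·ln(1−ᾱ)] = 0.161·1900.58/809.748 = 0.38 s.

0.38 s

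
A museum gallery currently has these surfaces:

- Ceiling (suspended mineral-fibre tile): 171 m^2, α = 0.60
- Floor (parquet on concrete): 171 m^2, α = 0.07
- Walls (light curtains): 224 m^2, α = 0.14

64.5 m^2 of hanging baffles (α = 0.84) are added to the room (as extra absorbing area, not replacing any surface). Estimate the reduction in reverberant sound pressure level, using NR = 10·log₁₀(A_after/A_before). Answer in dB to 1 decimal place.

Summing Sᵢαᵢ: 102.600 + 11.970 + 31.360 → A_before = 145.930 sabins.
Treatment contributes 64.5·0.84 = 54.180 sabins.
New total A_after = 200.110 sabins.
Reduction = 10 log₁₀(A_after/A_before) = 10 log₁₀(1.3713) = 1.4 dB.

1.4 dB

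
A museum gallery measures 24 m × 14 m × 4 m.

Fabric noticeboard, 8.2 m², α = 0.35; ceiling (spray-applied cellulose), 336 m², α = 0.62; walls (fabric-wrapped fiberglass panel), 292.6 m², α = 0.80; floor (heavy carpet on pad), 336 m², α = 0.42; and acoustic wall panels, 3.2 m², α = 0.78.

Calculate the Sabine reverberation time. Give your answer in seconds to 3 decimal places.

0.367 s

Summing Sᵢαᵢ: 2.870 + 208.320 + 234.080 + 141.120 + 2.496 → A = 588.886 sabins.
V = 24·14·4 = 1344 m³.
Sabine: RT60 = 0.161 × 1344 / 588.886 = 0.367 s.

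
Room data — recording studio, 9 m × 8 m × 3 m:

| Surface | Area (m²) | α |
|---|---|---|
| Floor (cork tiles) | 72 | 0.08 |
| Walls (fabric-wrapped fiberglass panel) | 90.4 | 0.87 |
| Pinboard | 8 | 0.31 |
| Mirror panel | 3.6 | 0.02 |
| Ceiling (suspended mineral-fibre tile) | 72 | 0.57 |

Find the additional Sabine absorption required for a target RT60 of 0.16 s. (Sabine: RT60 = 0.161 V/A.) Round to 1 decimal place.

A₁ = Σ Sᵢαᵢ = 72·0.08 + 90.4·0.87 + 8·0.31 + 3.6·0.02 + 72·0.57 = 128.000 sabins.
For T = 0.16 s, need A₂ = 0.161·V/T = 0.161·216/0.16 = 217.350 sabins.
Shortfall: 217.350 − 128.000 = 89.3 sabins.

89.3 sabins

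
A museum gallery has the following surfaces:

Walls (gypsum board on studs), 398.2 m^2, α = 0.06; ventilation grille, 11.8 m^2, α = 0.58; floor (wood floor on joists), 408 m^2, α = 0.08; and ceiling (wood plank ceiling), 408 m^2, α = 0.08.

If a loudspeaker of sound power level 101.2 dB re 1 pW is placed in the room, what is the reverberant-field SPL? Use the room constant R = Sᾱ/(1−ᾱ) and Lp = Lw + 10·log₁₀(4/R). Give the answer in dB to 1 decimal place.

A = 96.016 sabins; S = 1226.0 m^2.
ᾱ = 96.016/1226.0 = 0.0783; R = Sᾱ/(1−ᾱ) = 96.016/(1−0.0783) = 104.173 m^2.
Lp = 101.2 + 10·log₁₀(4/104.173) = 101.2 + (-14.16) = 87.0 dB.

87.0 dB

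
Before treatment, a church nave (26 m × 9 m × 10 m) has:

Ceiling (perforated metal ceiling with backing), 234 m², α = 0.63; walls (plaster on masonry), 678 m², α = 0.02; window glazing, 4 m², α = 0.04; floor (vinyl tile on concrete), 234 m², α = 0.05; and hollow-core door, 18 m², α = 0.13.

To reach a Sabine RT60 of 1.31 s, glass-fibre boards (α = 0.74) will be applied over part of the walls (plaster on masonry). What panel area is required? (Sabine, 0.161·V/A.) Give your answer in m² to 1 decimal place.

Total absorption A₁ = 234·0.63 + 678·0.02 + 4·0.04 + 234·0.05 + 18·0.13
  = 147.420 + 13.560 + 0.160 + 11.700 + 2.340 = 175.180 m² sabins.
V = 2340 m³. Target absorption A₂ = 0.161 × 2340 / 1.31 = 287.588 sabins.
Absorption to add: 287.588 − 175.180 = 112.408 sabins.
Each m² of panel replacing the walls (plaster on masonry) adds (0.74 − 0.02) = 0.72 sabins.
Panel area = 112.408 / 0.72 = 156.1 m².

156.1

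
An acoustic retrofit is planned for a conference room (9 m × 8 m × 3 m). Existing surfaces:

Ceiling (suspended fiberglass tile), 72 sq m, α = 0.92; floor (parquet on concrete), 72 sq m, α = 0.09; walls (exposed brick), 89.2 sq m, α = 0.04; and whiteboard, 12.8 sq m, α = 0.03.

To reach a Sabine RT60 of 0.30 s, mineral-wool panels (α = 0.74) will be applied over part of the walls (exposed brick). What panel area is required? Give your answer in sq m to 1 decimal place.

Summing Sᵢαᵢ: 66.240 + 6.480 + 3.568 + 0.384 → A₁ = 76.672 sabins.
Required A₂ = 0.161·216/0.30 = 115.920 sabins.
Absorption to add: 115.920 − 76.672 = 39.248 sabins.
Each sq m of panel replacing the walls (exposed brick) adds (0.74 − 0.04) = 0.70 sabins.
Panel area = 39.248 / 0.70 = 56.1 sq m.

56.1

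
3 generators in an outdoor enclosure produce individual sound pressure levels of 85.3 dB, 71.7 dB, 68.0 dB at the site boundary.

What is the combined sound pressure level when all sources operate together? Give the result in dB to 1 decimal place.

Sum in the linear (power) domain: Σ 10^(Lᵢ/10) = 10^(85.3/10) + 10^(71.7/10) + 10^(68.0/10) = 3.599e+08.
Back to dB: 10·log₁₀ Σ = 85.6 dB.

85.6 dB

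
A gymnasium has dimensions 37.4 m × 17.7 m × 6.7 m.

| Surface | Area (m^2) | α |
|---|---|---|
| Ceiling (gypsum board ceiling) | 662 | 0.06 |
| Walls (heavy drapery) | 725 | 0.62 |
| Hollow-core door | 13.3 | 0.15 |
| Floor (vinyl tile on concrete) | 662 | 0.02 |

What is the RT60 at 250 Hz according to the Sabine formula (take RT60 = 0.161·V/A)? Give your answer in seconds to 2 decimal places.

Summing Sᵢαᵢ: 39.720 + 449.500 + 1.995 + 13.240 → A = 504.455 sabins.
Volume V = 37.4 × 17.7 × 6.7 = 4435.266 m³.
RT60 = 0.161 · V / A = 0.161 × 4435.266 / 504.455 = 1.42 s.

1.42 seconds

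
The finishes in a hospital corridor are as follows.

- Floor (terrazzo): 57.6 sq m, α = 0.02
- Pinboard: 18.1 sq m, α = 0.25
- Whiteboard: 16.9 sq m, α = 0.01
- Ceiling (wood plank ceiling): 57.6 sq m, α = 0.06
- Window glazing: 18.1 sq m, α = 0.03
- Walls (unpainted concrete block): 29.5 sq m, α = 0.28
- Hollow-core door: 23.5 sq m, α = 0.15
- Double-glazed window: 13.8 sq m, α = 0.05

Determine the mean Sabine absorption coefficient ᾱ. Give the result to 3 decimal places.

Total surface area S = 235.1 sq m.
Σ(Sᵢαᵢ) = 57.6·0.02 + 18.1·0.25 + 16.9·0.01 + 57.6·0.06 + 18.1·0.03 + 29.5·0.28 + 23.5·0.15 + 13.8·0.05 = 22.320.
ᾱ = A/S = 0.095.

0.095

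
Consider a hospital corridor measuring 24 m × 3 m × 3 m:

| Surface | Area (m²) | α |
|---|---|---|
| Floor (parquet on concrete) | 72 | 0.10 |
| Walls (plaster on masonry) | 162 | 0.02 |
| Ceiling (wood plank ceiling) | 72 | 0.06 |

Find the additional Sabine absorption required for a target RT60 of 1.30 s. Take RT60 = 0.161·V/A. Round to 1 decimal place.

Summing Sᵢαᵢ: 7.200 + 3.240 + 4.320 → A₁ = 14.760 sabins.
For T = 1.30 s, need A₂ = 0.161·V/T = 0.161·216/1.30 = 26.751 sabins.
Additional absorption ΔA = 26.751 − 14.760 = 12.0 sabins.

12.0 sabins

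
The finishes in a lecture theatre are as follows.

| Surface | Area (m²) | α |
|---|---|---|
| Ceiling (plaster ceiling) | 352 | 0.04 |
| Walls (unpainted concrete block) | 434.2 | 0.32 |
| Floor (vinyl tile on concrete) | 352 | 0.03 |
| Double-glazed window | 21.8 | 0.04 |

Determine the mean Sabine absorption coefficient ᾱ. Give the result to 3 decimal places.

0.142

S = Σ Sᵢ = 352 + 434.2 + 352 + 21.8 = 1160.0 m².
Σ(Sᵢαᵢ) = 352*0.04 + 434.2*0.32 + 352*0.03 + 21.8*0.04 = 164.456.
ᾱ = A/S = 0.142.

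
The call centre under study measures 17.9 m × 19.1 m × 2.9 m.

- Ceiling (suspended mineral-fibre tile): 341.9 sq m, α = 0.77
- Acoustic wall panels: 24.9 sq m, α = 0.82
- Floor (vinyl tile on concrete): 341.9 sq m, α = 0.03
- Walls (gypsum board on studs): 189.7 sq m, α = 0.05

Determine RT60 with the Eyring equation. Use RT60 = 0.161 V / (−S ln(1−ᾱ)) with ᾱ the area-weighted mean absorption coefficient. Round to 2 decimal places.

S = Σ Sᵢ = 898.4 sq m.
Absorption A = 341.9·0.77 + 24.9·0.82 + 341.9·0.03 + 189.7·0.05 = 303.423 sabins.
Mean coefficient ᾱ = A/S = 0.3377.
−S·ln(1−ᾱ) = −898.4 × ln(1 − 0.3377) = 370.174.
V = 17.9 × 19.1 × 2.9 = 991.481 m³.
T = 0.161·V/[−S·ln(1−ᾱ)] = 0.161·991.481/370.174 = 0.43 s.

0.43 seconds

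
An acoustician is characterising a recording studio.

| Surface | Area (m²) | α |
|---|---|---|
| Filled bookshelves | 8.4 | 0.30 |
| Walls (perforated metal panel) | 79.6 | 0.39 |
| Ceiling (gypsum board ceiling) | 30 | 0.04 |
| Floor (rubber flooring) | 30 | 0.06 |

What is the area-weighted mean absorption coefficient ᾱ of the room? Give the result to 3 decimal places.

Total surface area S = 148.0 m².
Σ(Sᵢαᵢ) = 8.4×0.30 + 79.6×0.39 + 30×0.04 + 30×0.06 = 36.564.
ᾱ = A/S = 0.247.

0.247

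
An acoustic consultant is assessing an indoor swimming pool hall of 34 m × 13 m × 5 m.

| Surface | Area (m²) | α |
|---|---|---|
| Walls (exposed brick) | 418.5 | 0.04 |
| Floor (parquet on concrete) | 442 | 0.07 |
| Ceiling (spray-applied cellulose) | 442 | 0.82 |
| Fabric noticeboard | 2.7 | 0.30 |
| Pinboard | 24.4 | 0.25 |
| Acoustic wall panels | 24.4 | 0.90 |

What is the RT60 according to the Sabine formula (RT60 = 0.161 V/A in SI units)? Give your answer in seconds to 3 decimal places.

Total absorption A = 418.5*0.04 + 442*0.07 + 442*0.82 + 2.7*0.30 + 24.4*0.25 + 24.4*0.90
  = 16.740 + 30.940 + 362.440 + 0.810 + 6.100 + 21.960 = 438.990 m² sabins.
V = 34·13·5 = 2210 m³.
RT60 = 0.161 · V / A = 0.161 × 2210 / 438.990 = 0.811 s.

0.811 seconds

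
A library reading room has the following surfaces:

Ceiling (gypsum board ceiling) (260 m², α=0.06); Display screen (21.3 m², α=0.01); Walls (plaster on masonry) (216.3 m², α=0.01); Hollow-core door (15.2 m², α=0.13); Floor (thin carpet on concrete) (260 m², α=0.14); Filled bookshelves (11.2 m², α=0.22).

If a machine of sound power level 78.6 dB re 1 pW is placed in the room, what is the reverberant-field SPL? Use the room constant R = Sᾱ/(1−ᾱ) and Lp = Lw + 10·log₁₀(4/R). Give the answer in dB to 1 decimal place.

66.6 dB

A = 58.816 sabins; S = 784.0 m².
ᾱ = 0.0750, so room constant R = A/(1−ᾱ) = 63.585 m².
Lp = Lw + 10 log₁₀(4/R) = 78.6 -12.01 = 66.6 dB.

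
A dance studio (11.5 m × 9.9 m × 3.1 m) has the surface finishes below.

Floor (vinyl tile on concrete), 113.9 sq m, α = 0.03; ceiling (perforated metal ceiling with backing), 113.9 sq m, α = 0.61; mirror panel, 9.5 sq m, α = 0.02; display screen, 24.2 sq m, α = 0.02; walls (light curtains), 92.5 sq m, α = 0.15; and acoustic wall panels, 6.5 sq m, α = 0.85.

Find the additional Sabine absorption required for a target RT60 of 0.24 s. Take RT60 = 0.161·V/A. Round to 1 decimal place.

Summing Sᵢαᵢ: 3.417 + 69.479 + 0.190 + 0.484 + 13.875 + 5.525 → A₁ = 92.970 sabins.
For T = 0.24 s, need A₂ = 0.161·V/T = 0.161·352.935/0.24 = 236.761 sabins.
ΔA = A₂ − A₁ = 236.761 − 92.970 = 143.8 sabins.

143.8 sabins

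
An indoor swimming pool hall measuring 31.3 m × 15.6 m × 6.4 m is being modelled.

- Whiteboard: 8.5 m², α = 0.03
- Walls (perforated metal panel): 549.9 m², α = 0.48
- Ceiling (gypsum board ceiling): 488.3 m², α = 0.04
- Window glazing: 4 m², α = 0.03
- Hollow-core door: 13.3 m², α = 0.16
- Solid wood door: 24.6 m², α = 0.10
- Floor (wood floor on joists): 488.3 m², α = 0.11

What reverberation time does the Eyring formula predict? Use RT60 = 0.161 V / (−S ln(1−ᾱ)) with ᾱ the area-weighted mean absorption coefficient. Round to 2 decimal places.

Total surface area S = 8.5 + 549.9 + 488.3 + 4 + 13.3 + 24.6 + 488.3 = 1576.9 m².
Absorption A = 8.5×0.03 + 549.9×0.48 + 488.3×0.04 + 4×0.03 + 13.3×0.16 + 24.6×0.10 + 488.3×0.11 = 342.160 sabins.
ᾱ = 342.160 / 1576.9 = 0.2170.
−S·ln(1−ᾱ) = −1576.9 × ln(1 − 0.2170) = 385.745.
V = 31.3 × 15.6 × 6.4 = 3124.992 m³.
RT60 = 0.161 × 3124.992 / 385.745 = 1.30 s.

1.30 seconds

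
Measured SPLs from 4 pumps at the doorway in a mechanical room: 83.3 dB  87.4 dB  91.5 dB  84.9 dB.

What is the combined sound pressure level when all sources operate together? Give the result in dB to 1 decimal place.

94.0 dB

Σ 10^(Lᵢ/10) = 2.485e+09.
Back to dB: 10·log₁₀ Σ = 94.0 dB.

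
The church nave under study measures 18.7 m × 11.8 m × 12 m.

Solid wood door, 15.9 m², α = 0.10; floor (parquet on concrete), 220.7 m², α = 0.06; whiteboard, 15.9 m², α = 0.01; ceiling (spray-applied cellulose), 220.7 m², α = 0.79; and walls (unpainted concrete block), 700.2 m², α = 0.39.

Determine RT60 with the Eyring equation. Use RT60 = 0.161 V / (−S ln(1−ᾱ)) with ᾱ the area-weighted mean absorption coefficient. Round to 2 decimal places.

0.73 s

S = Σ Sᵢ = 1173.4 m².
Absorption A = 15.9×0.10 + 220.7×0.06 + 15.9×0.01 + 220.7×0.79 + 700.2×0.39 = 462.422 sabins.
Mean coefficient ᾱ = A/S = 0.3941.
−S·ln(1−ᾱ) = −1173.4 × ln(1 − 0.3941) = 587.921.
V = 18.7 × 11.8 × 12 = 2647.92 m³.
RT60 = 0.161 × 2647.92 / 587.921 = 0.73 s.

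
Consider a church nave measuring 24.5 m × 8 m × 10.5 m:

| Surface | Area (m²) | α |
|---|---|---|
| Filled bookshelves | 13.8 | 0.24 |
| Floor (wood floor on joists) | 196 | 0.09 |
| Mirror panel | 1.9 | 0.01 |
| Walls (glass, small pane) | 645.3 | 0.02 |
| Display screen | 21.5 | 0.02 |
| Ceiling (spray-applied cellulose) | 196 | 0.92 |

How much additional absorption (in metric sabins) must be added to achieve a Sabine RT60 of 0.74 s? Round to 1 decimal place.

A₁ = Σ Sᵢαᵢ = 13.8·0.24 + 196·0.09 + 1.9·0.01 + 645.3·0.02 + 21.5·0.02 + 196·0.92 = 214.627 sabins.
Target A₂ = 0.161·2058/0.74 = 447.754 sabins (V = 2058 m³).
Additional absorption ΔA = 447.754 − 214.627 = 233.1 sabins.

233.1 sabins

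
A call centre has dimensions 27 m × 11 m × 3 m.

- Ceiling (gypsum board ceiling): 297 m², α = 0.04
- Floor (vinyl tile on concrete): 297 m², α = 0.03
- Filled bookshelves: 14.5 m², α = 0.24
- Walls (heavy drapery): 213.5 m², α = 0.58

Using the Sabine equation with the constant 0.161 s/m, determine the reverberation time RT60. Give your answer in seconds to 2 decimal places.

0.97 sec

Summing Sᵢαᵢ: 11.880 + 8.910 + 3.480 + 123.830 → A = 148.100 sabins.
Volume V = 27 × 11 × 3 = 891 m³.
T = 0.161 V/A = 0.161·891/148.100 = 0.97 s.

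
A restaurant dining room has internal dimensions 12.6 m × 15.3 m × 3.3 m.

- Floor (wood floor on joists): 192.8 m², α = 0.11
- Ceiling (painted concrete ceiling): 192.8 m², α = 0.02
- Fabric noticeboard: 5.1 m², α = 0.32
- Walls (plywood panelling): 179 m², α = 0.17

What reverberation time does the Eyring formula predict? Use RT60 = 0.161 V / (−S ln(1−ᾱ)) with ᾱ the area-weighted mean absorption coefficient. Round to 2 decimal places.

1.70 seconds

S = Σ Sᵢ = 569.7 m².
Σ(Sᵢαᵢ) = 192.8×0.11 + 192.8×0.02 + 5.1×0.32 + 179×0.17 = 57.126.
Mean coefficient ᾱ = A/S = 0.1003.
−S·ln(1−ᾱ) = −569.7 × ln(1 − 0.1003) = 60.214.
V = 12.6 × 15.3 × 3.3 = 636.174 m³.
RT60 = 0.161 × 636.174 / 60.214 = 1.70 s.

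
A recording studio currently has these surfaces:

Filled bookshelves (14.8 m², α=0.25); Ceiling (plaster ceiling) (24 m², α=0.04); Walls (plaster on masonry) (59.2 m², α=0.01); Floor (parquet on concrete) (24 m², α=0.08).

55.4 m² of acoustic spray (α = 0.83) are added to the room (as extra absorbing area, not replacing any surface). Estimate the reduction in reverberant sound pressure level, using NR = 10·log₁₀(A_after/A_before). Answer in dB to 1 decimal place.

Total absorption A_before = 14.8×0.25 + 24×0.04 + 59.2×0.01 + 24×0.08
  = 3.700 + 0.960 + 0.592 + 1.920 = 7.172 m² sabins.
Added absorption = 55.4 × 0.83 = 45.982 sabins.
New total A_after = 53.154 sabins.
NR = 10·log₁₀(53.154/7.172) = 8.7 dB.

8.7 dB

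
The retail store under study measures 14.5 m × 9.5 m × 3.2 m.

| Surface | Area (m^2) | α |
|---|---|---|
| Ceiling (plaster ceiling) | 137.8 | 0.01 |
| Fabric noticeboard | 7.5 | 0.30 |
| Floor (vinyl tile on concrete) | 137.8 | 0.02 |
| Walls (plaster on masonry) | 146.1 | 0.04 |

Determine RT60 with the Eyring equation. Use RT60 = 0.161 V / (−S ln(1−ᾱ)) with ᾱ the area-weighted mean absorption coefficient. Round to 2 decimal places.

S = Σ Sᵢ = 429.2 m^2.
Σ(Sᵢαᵢ) = 137.8·0.01 + 7.5·0.30 + 137.8·0.02 + 146.1·0.04 = 12.228.
ᾱ = 12.228 / 429.2 = 0.0285.
−S·ln(1−ᾱ) = −429.2 × ln(1 − 0.0285) = 12.410.
V = 14.5 × 9.5 × 3.2 = 440.8 m³.
RT60 = 0.161 × 440.8 / 12.410 = 5.72 s.

5.72 s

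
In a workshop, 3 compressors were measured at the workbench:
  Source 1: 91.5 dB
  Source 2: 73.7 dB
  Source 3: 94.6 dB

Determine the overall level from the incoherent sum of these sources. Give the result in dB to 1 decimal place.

Σ 10^(Lᵢ/10) = 4.32e+09.
Combined level = 10 log₁₀(4.32e+09) = 96.4 dB.

96.4 dB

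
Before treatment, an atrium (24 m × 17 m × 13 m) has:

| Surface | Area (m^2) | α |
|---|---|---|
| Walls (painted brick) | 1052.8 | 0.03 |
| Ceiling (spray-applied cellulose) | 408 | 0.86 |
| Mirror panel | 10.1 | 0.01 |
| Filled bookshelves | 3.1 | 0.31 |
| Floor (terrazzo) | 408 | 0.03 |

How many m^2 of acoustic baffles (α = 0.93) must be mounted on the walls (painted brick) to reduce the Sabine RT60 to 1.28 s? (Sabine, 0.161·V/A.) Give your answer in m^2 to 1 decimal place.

Total absorption A₁ = 1052.8·0.03 + 408·0.86 + 10.1·0.01 + 3.1·0.31 + 408·0.03
  = 31.584 + 350.880 + 0.101 + 0.961 + 12.240 = 395.766 m^2 sabins.
Required A₂ = 0.161·5304/1.28 = 667.144 sabins.
Absorption to add: 667.144 − 395.766 = 271.378 sabins.
Each m^2 of panel replacing the walls (painted brick) adds (0.93 − 0.03) = 0.90 sabins.
Area = ΔA/Δα = 271.378/0.90 = 301.5 m^2.

301.5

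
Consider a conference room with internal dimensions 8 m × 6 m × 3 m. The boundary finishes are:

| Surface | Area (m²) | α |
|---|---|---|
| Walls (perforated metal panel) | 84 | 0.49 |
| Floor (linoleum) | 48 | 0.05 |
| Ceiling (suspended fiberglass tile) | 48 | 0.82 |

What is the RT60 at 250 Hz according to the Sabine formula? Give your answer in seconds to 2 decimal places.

0.28 sec

Equivalent absorption area: A = 84*0.49 + 48*0.05 + 48*0.82 = 82.920 m².
V = 8·6·3 = 144 m³.
Sabine: RT60 = 0.161 × 144 / 82.920 = 0.28 s.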